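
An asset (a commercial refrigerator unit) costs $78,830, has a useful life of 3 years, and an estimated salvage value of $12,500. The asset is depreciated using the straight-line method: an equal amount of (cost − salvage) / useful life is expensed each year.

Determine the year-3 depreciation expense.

$22,110

Depreciable base = $78,830 − $12,500 = $66,330.
Annual expense = $66,330 / 3 = $22,110.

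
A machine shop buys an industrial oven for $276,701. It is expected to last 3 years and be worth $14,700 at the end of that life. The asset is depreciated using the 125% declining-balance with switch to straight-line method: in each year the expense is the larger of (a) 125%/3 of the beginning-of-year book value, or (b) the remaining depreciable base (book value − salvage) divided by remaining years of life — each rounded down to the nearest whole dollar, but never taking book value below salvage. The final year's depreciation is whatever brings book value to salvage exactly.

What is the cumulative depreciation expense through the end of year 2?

Depreciable base = $276,701 − $14,700 = $262,001.
Year 1: DB = ⌊$276,701 × 125%/3⌋ = $115,292; SL = ⌊$262,001/3⌋ = $87,333 → take DB $115,292. Book value $161,409.
Year 2: DB = ⌊$161,409 × 125%/3⌋ = $67,253; SL = ⌊$146,709/2⌋ = $73,354 → take SL $73,354. Book value $88,055.
Accumulated through year 2 = $276,701 − $88,055 = $188,646.

$188,646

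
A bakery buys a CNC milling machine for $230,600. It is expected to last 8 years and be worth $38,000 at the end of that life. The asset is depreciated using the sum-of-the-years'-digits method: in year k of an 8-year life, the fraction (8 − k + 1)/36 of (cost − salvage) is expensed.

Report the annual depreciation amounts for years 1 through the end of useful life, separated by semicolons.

Depreciable base = $230,600 − $38,000 = $192,600.
Sum of the years' digits = 8+7+6+5+4+3+2+1 = 36.
Year 1: $192,600 × 8/36 = $42,800. Book value $187,800.
Year 2: $192,600 × 7/36 = $37,450. Book value $150,350.
Year 3: $192,600 × 6/36 = $32,100. Book value $118,250.
Year 4: $192,600 × 5/36 = $26,750. Book value $91,500.
Year 5: $192,600 × 4/36 = $21,400. Book value $70,100.
Year 6: $192,600 × 3/36 = $16,050. Book value $54,050.
Year 7: $192,600 × 2/36 = $10,700. Book value $43,350.
Year 8: $192,600 × 1/36 = $5,350. Book value $38,000.

$42,800; $37,450; $32,100; $26,750; $21,400; $16,050; $10,700; $5,350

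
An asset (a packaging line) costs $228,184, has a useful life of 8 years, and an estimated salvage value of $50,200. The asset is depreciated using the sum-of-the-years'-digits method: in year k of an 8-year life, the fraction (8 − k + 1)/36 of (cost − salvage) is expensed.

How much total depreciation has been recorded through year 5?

$148,320

Depreciable base = $228,184 − $50,200 = $177,984.
Sum of the years' digits = 8+7+6+5+4+3+2+1 = 36.
Year 1: $177,984 × 8/36 = $39,552. Book value $188,632.
Year 2: $177,984 × 7/36 = $34,608. Book value $154,024.
Year 3: $177,984 × 6/36 = $29,664. Book value $124,360.
Year 4: $177,984 × 5/36 = $24,720. Book value $99,640.
Year 5: $177,984 × 4/36 = $19,776. Book value $79,864.
Accumulated through year 5 = $228,184 − $79,864 = $148,320.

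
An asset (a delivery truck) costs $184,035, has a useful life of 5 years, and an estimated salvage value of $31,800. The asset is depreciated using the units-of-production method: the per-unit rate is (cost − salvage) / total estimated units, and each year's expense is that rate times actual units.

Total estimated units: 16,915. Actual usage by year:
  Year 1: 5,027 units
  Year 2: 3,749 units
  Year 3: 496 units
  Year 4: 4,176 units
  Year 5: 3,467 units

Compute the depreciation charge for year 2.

Depreciable base = $184,035 − $31,800 = $152,235.
Rate = $152,235 / 16,915 units = $9 per unit.
Year 1: 5,027 × $9 = $45,243. Book value $138,792.
Year 2: 3,749 × $9 = $33,741. Book value $105,051.

$33,741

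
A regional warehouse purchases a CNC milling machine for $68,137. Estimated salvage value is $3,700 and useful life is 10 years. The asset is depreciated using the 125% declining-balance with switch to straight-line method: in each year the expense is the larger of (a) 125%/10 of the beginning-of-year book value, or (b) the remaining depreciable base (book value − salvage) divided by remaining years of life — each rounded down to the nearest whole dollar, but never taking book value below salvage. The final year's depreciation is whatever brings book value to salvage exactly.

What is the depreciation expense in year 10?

Depreciable base = $68,137 − $3,700 = $64,437.
Year 1: DB = ⌊$68,137 × 125%/10⌋ = $8,517; SL = ⌊$64,437/10⌋ = $6,443 → take DB $8,517. Book value $59,620.
Year 2: DB = ⌊$59,620 × 125%/10⌋ = $7,452; SL = ⌊$55,920/9⌋ = $6,213 → take DB $7,452. Book value $52,168.
Year 3: DB = ⌊$52,168 × 125%/10⌋ = $6,521; SL = ⌊$48,468/8⌋ = $6,058 → take DB $6,521. Book value $45,647.
Year 4: DB = ⌊$45,647 × 125%/10⌋ = $5,705; SL = ⌊$41,947/7⌋ = $5,992 → take SL $5,992. Book value $39,655.
Year 5: DB = ⌊$39,655 × 125%/10⌋ = $4,956; SL = ⌊$35,955/6⌋ = $5,992 → take SL $5,992. Book value $33,663.
Year 6: DB = ⌊$33,663 × 125%/10⌋ = $4,207; SL = ⌊$29,963/5⌋ = $5,992 → take SL $5,992. Book value $27,671.
Year 7: DB = ⌊$27,671 × 125%/10⌋ = $3,458; SL = ⌊$23,971/4⌋ = $5,992 → take SL $5,992. Book value $21,679.
Year 8: DB = ⌊$21,679 × 125%/10⌋ = $2,709; SL = ⌊$17,979/3⌋ = $5,993 → take SL $5,993. Book value $15,686.
Year 9: DB = ⌊$15,686 × 125%/10⌋ = $1,960; SL = ⌊$11,986/2⌋ = $5,993 → take SL $5,993. Book value $9,693.
Year 10 (final): $9,693 − $3,700 = $5,993. Book value $3,700.

$5,993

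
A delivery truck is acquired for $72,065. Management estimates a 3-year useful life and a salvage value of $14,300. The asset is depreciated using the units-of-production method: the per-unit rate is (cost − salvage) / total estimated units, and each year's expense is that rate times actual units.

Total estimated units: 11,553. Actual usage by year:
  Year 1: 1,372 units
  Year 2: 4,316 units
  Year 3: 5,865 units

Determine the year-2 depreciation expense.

Depreciable base = $72,065 − $14,300 = $57,765.
Rate = $57,765 / 11,553 units = $5 per unit.
Year 1: 1,372 × $5 = $6,860. Book value $65,205.
Year 2: 4,316 × $5 = $21,580. Book value $43,625.

$21,580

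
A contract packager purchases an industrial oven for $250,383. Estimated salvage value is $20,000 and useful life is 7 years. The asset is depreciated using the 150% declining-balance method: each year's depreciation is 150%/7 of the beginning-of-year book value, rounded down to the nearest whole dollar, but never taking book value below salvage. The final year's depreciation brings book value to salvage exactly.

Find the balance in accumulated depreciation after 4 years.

Depreciable base = $250,383 − $20,000 = $230,383.
Year 1: ⌊$250,383 × 150%/7⌋ = $53,653. Book value $196,730.
Year 2: ⌊$196,730 × 150%/7⌋ = $42,156. Book value $154,574.
Year 3: ⌊$154,574 × 150%/7⌋ = $33,123. Book value $121,451.
Year 4: ⌊$121,451 × 150%/7⌋ = $26,025. Book value $95,426.
Accumulated through year 4 = $250,383 − $95,426 = $154,957.

$154,957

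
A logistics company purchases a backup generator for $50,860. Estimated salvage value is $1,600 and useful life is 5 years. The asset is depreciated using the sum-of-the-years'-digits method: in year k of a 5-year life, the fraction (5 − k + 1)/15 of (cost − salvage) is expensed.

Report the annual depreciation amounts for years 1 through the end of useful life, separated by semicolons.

$16,420; $13,136; $9,852; $6,568; $3,284

Depreciable base = $50,860 − $1,600 = $49,260.
Sum of the years' digits = 5+4+3+2+1 = 15.
Year 1: $49,260 × 5/15 = $16,420. Book value $34,440.
Year 2: $49,260 × 4/15 = $13,136. Book value $21,304.
Year 3: $49,260 × 3/15 = $9,852. Book value $11,452.
Year 4: $49,260 × 2/15 = $6,568. Book value $4,884.
Year 5: $49,260 × 1/15 = $3,284. Book value $1,600.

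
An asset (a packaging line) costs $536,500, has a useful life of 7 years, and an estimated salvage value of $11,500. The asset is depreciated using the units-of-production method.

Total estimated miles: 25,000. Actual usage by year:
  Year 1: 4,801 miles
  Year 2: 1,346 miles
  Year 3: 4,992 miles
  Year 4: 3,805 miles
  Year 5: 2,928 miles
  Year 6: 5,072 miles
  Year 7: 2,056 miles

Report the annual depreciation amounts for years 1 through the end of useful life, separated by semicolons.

Depreciable base = $536,500 − $11,500 = $525,000.
Rate = $525,000 / 25,000 miles = $21 per mile.
Year 1: 4,801 × $21 = $100,821. Book value $435,679.
Year 2: 1,346 × $21 = $28,266. Book value $407,413.
Year 3: 4,992 × $21 = $104,832. Book value $302,581.
Year 4: 3,805 × $21 = $79,905. Book value $222,676.
Year 5: 2,928 × $21 = $61,488. Book value $161,188.
Year 6: 5,072 × $21 = $106,512. Book value $54,676.
Year 7: 2,056 × $21 = $43,176. Book value $11,500.

$100,821; $28,266; $104,832; $79,905; $61,488; $106,512; $43,176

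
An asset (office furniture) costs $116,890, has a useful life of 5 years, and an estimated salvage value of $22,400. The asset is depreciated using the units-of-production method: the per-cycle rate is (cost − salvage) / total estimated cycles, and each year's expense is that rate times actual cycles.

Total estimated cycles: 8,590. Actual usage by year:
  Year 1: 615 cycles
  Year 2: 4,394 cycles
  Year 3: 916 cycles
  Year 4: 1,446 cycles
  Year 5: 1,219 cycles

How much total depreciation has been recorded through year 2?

$55,099

Depreciable base = $116,890 − $22,400 = $94,490.
Rate = $94,490 / 8,590 cycles = $11 per cycle.
Year 1: 615 × $11 = $6,765. Book value $110,125.
Year 2: 4,394 × $11 = $48,334. Book value $61,791.
Accumulated through year 2 = $116,890 − $61,791 = $55,099.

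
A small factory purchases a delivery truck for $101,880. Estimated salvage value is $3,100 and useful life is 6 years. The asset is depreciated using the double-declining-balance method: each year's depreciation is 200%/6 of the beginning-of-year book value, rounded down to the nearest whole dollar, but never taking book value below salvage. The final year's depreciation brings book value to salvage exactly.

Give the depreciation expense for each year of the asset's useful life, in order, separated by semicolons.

$33,960; $22,640; $15,093; $10,062; $6,708; $10,317

Depreciable base = $101,880 − $3,100 = $98,780.
Year 1: ⌊$101,880 × 200%/6⌋ = $33,960. Book value $67,920.
Year 2: ⌊$67,920 × 200%/6⌋ = $22,640. Book value $45,280.
Year 3: ⌊$45,280 × 200%/6⌋ = $15,093. Book value $30,187.
Year 4: ⌊$30,187 × 200%/6⌋ = $10,062. Book value $20,125.
Year 5: ⌊$20,125 × 200%/6⌋ = $6,708. Book value $13,417.
Year 6 (final): $13,417 − $3,100 = $10,317. Book value $3,100.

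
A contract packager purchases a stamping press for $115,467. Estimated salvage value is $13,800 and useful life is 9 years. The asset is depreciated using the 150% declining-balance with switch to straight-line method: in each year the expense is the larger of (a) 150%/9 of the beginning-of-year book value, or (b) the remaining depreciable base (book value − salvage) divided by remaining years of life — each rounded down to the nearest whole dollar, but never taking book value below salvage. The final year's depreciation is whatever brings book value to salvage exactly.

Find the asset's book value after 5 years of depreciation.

$46,405

Depreciable base = $115,467 − $13,800 = $101,667.
Year 1: DB = ⌊$115,467 × 150%/9⌋ = $19,244; SL = ⌊$101,667/9⌋ = $11,296 → take DB $19,244. Book value $96,223.
Year 2: DB = ⌊$96,223 × 150%/9⌋ = $16,037; SL = ⌊$82,423/8⌋ = $10,302 → take DB $16,037. Book value $80,186.
Year 3: DB = ⌊$80,186 × 150%/9⌋ = $13,364; SL = ⌊$66,386/7⌋ = $9,483 → take DB $13,364. Book value $66,822.
Year 4: DB = ⌊$66,822 × 150%/9⌋ = $11,137; SL = ⌊$53,022/6⌋ = $8,837 → take DB $11,137. Book value $55,685.
Year 5: DB = ⌊$55,685 × 150%/9⌋ = $9,280; SL = ⌊$41,885/5⌋ = $8,377 → take DB $9,280. Book value $46,405.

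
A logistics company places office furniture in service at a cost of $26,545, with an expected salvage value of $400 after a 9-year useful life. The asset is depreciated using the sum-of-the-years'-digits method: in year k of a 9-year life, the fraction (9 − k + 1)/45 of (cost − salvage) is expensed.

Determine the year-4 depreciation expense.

Depreciable base = $26,545 − $400 = $26,145.
Sum of the years' digits = 9+8+7+6+5+4+3+2+1 = 45.
Year 1: $26,145 × 9/45 = $5,229. Book value $21,316.
Year 2: $26,145 × 8/45 = $4,648. Book value $16,668.
Year 3: $26,145 × 7/45 = $4,067. Book value $12,601.
Year 4: $26,145 × 6/45 = $3,486. Book value $9,115.

$3,486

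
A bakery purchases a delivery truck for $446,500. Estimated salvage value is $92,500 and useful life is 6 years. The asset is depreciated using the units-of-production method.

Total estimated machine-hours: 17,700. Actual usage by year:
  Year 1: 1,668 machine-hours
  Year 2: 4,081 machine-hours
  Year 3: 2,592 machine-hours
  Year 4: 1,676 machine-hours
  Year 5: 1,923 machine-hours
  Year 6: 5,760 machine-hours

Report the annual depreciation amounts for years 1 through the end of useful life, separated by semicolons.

$33,360; $81,620; $51,840; $33,520; $38,460; $115,200

Depreciable base = $446,500 − $92,500 = $354,000.
Rate = $354,000 / 17,700 machine-hours = $20 per machine-hour.
Year 1: 1,668 × $20 = $33,360. Book value $413,140.
Year 2: 4,081 × $20 = $81,620. Book value $331,520.
Year 3: 2,592 × $20 = $51,840. Book value $279,680.
Year 4: 1,676 × $20 = $33,520. Book value $246,160.
Year 5: 1,923 × $20 = $38,460. Book value $207,700.
Year 6: 5,760 × $20 = $115,200. Book value $92,500.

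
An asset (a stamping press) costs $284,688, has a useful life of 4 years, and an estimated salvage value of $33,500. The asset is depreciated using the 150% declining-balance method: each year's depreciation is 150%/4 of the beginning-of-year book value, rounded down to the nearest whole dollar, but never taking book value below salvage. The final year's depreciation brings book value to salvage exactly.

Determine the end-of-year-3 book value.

$69,505

Depreciable base = $284,688 − $33,500 = $251,188.
Year 1: ⌊$284,688 × 150%/4⌋ = $106,758. Book value $177,930.
Year 2: ⌊$177,930 × 150%/4⌋ = $66,723. Book value $111,207.
Year 3: ⌊$111,207 × 150%/4⌋ = $41,702. Book value $69,505.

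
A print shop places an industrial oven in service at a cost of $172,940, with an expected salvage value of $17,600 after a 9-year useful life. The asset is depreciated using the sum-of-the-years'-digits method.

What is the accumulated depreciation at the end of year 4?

$103,560

Depreciable base = $172,940 − $17,600 = $155,340.
Sum of the years' digits = 9+8+7+6+5+4+3+2+1 = 45.
Year 1: $155,340 × 9/45 = $31,068. Book value $141,872.
Year 2: $155,340 × 8/45 = $27,616. Book value $114,256.
Year 3: $155,340 × 7/45 = $24,164. Book value $90,092.
Year 4: $155,340 × 6/45 = $20,712. Book value $69,380.
Accumulated through year 4 = $172,940 − $69,380 = $103,560.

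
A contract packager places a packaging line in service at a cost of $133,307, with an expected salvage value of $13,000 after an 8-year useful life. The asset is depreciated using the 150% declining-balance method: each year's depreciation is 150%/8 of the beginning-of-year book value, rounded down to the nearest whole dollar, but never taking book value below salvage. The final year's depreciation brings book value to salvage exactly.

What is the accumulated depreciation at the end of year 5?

Depreciable base = $133,307 − $13,000 = $120,307.
Year 1: ⌊$133,307 × 150%/8⌋ = $24,995. Book value $108,312.
Year 2: ⌊$108,312 × 150%/8⌋ = $20,308. Book value $88,004.
Year 3: ⌊$88,004 × 150%/8⌋ = $16,500. Book value $71,504.
Year 4: ⌊$71,504 × 150%/8⌋ = $13,407. Book value $58,097.
Year 5: ⌊$58,097 × 150%/8⌋ = $10,893. Book value $47,204.
Accumulated through year 5 = $133,307 − $47,204 = $86,103.

$86,103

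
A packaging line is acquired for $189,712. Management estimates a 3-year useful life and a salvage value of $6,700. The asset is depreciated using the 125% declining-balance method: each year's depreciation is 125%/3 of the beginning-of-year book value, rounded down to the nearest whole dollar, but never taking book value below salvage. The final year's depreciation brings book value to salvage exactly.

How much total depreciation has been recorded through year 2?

Depreciable base = $189,712 − $6,700 = $183,012.
Year 1: ⌊$189,712 × 125%/3⌋ = $79,046. Book value $110,666.
Year 2: ⌊$110,666 × 125%/3⌋ = $46,110. Book value $64,556.
Accumulated through year 2 = $189,712 − $64,556 = $125,156.

$125,156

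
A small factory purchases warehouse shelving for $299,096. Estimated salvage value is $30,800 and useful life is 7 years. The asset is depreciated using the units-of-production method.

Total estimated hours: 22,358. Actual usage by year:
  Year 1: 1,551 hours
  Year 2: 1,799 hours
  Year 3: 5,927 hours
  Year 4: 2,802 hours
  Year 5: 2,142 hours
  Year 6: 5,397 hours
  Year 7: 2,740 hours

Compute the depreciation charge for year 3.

Depreciable base = $299,096 − $30,800 = $268,296.
Rate = $268,296 / 22,358 hours = $12 per hour.
Year 1: 1,551 × $12 = $18,612. Book value $280,484.
Year 2: 1,799 × $12 = $21,588. Book value $258,896.
Year 3: 5,927 × $12 = $71,124. Book value $187,772.

$71,124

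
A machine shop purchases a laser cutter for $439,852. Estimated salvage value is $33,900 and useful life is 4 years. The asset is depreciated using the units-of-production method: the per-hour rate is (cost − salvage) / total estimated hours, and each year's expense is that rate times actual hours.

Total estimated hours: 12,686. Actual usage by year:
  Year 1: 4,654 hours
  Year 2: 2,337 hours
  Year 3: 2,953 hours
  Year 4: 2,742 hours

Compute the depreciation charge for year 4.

Depreciable base = $439,852 − $33,900 = $405,952.
Rate = $405,952 / 12,686 hours = $32 per hour.
Year 1: 4,654 × $32 = $148,928. Book value $290,924.
Year 2: 2,337 × $32 = $74,784. Book value $216,140.
Year 3: 2,953 × $32 = $94,496. Book value $121,644.
Year 4: 2,742 × $32 = $87,744. Book value $33,900.

$87,744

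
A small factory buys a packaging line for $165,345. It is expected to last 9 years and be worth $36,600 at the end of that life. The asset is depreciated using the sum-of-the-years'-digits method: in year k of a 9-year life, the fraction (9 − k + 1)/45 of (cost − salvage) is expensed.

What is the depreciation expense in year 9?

$2,861

Depreciable base = $165,345 − $36,600 = $128,745.
Sum of the years' digits = 9+8+7+6+5+4+3+2+1 = 45.
Year 1: $128,745 × 9/45 = $25,749. Book value $139,596.
Year 2: $128,745 × 8/45 = $22,888. Book value $116,708.
Year 3: $128,745 × 7/45 = $20,027. Book value $96,681.
Year 4: $128,745 × 6/45 = $17,166. Book value $79,515.
Year 5: $128,745 × 5/45 = $14,305. Book value $65,210.
Year 6: $128,745 × 4/45 = $11,444. Book value $53,766.
Year 7: $128,745 × 3/45 = $8,583. Book value $45,183.
Year 8: $128,745 × 2/45 = $5,722. Book value $39,461.
Year 9: $128,745 × 1/45 = $2,861. Book value $36,600.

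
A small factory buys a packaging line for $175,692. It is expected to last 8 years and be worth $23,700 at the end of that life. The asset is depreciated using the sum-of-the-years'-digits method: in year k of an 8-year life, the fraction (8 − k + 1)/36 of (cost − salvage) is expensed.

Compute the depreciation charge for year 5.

$16,888

Depreciable base = $175,692 − $23,700 = $151,992.
Sum of the years' digits = 8+7+6+5+4+3+2+1 = 36.
Year 1: $151,992 × 8/36 = $33,776. Book value $141,916.
Year 2: $151,992 × 7/36 = $29,554. Book value $112,362.
Year 3: $151,992 × 6/36 = $25,332. Book value $87,030.
Year 4: $151,992 × 5/36 = $21,110. Book value $65,920.
Year 5: $151,992 × 4/36 = $16,888. Book value $49,032.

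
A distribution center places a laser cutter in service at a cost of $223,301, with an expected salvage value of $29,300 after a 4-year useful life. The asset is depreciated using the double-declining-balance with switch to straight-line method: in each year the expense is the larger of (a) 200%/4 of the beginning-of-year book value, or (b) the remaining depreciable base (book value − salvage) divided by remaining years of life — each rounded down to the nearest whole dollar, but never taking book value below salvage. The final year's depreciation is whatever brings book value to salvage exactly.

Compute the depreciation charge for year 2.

Depreciable base = $223,301 − $29,300 = $194,001.
Year 1: DB = ⌊$223,301 × 200%/4⌋ = $111,650; SL = ⌊$194,001/4⌋ = $48,500 → take DB $111,650. Book value $111,651.
Year 2: DB = ⌊$111,651 × 200%/4⌋ = $55,825; SL = ⌊$82,351/3⌋ = $27,450 → take DB $55,825. Book value $55,826.

$55,825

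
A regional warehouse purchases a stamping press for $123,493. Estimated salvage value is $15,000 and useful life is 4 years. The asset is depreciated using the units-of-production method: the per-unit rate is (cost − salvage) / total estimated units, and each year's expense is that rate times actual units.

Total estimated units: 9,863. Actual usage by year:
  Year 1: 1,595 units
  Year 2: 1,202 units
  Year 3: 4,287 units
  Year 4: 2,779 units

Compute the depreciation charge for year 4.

$30,569

Depreciable base = $123,493 − $15,000 = $108,493.
Rate = $108,493 / 9,863 units = $11 per unit.
Year 1: 1,595 × $11 = $17,545. Book value $105,948.
Year 2: 1,202 × $11 = $13,222. Book value $92,726.
Year 3: 4,287 × $11 = $47,157. Book value $45,569.
Year 4: 2,779 × $11 = $30,569. Book value $15,000.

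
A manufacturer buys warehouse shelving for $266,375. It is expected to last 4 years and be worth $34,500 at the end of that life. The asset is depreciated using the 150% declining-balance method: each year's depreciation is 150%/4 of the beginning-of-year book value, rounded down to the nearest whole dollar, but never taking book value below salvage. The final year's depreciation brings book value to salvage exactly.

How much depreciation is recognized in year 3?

$39,020

Depreciable base = $266,375 − $34,500 = $231,875.
Year 1: ⌊$266,375 × 150%/4⌋ = $99,890. Book value $166,485.
Year 2: ⌊$166,485 × 150%/4⌋ = $62,431. Book value $104,054.
Year 3: ⌊$104,054 × 150%/4⌋ = $39,020. Book value $65,034.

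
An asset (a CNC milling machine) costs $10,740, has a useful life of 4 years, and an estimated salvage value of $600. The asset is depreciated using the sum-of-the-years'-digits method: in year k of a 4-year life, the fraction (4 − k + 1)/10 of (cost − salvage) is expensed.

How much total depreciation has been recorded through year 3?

$9,126

Depreciable base = $10,740 − $600 = $10,140.
Sum of the years' digits = 4+3+2+1 = 10.
Year 1: $10,140 × 4/10 = $4,056. Book value $6,684.
Year 2: $10,140 × 3/10 = $3,042. Book value $3,642.
Year 3: $10,140 × 2/10 = $2,028. Book value $1,614.
Accumulated through year 3 = $10,740 − $1,614 = $9,126.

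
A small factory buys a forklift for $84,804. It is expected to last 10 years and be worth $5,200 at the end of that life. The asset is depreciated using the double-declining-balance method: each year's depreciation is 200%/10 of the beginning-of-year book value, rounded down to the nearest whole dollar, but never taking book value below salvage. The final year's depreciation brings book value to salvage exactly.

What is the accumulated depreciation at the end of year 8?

Depreciable base = $84,804 − $5,200 = $79,604.
Year 1: ⌊$84,804 × 200%/10⌋ = $16,960. Book value $67,844.
Year 2: ⌊$67,844 × 200%/10⌋ = $13,568. Book value $54,276.
Year 3: ⌊$54,276 × 200%/10⌋ = $10,855. Book value $43,421.
Year 4: ⌊$43,421 × 200%/10⌋ = $8,684. Book value $34,737.
Year 5: ⌊$34,737 × 200%/10⌋ = $6,947. Book value $27,790.
Year 6: ⌊$27,790 × 200%/10⌋ = $5,558. Book value $22,232.
Year 7: ⌊$22,232 × 200%/10⌋ = $4,446. Book value $17,786.
Year 8: ⌊$17,786 × 200%/10⌋ = $3,557. Book value $14,229.
Accumulated through year 8 = $84,804 − $14,229 = $70,575.

$70,575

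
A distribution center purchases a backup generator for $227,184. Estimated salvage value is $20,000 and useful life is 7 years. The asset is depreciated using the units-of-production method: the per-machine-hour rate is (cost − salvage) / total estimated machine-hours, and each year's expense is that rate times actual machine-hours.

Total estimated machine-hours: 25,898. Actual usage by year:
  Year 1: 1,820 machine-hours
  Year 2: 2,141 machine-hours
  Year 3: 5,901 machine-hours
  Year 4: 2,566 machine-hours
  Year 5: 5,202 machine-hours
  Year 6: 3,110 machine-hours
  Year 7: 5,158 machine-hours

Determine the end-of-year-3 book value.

Depreciable base = $227,184 − $20,000 = $207,184.
Rate = $207,184 / 25,898 machine-hours = $8 per machine-hour.
Year 1: 1,820 × $8 = $14,560. Book value $212,624.
Year 2: 2,141 × $8 = $17,128. Book value $195,496.
Year 3: 5,901 × $8 = $47,208. Book value $148,288.

$148,288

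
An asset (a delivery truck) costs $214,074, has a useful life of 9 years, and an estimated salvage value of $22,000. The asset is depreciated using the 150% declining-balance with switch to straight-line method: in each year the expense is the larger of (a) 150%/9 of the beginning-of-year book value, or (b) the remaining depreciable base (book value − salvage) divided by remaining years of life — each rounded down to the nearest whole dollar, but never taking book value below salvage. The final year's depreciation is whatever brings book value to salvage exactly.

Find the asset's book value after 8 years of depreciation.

Depreciable base = $214,074 − $22,000 = $192,074.
Year 1: DB = ⌊$214,074 × 150%/9⌋ = $35,679; SL = ⌊$192,074/9⌋ = $21,341 → take DB $35,679. Book value $178,395.
Year 2: DB = ⌊$178,395 × 150%/9⌋ = $29,732; SL = ⌊$156,395/8⌋ = $19,549 → take DB $29,732. Book value $148,663.
Year 3: DB = ⌊$148,663 × 150%/9⌋ = $24,777; SL = ⌊$126,663/7⌋ = $18,094 → take DB $24,777. Book value $123,886.
Year 4: DB = ⌊$123,886 × 150%/9⌋ = $20,647; SL = ⌊$101,886/6⌋ = $16,981 → take DB $20,647. Book value $103,239.
Year 5: DB = ⌊$103,239 × 150%/9⌋ = $17,206; SL = ⌊$81,239/5⌋ = $16,247 → take DB $17,206. Book value $86,033.
Year 6: DB = ⌊$86,033 × 150%/9⌋ = $14,338; SL = ⌊$64,033/4⌋ = $16,008 → take SL $16,008. Book value $70,025.
Year 7: DB = ⌊$70,025 × 150%/9⌋ = $11,670; SL = ⌊$48,025/3⌋ = $16,008 → take SL $16,008. Book value $54,017.
Year 8: DB = ⌊$54,017 × 150%/9⌋ = $9,002; SL = ⌊$32,017/2⌋ = $16,008 → take SL $16,008. Book value $38,009.

$38,009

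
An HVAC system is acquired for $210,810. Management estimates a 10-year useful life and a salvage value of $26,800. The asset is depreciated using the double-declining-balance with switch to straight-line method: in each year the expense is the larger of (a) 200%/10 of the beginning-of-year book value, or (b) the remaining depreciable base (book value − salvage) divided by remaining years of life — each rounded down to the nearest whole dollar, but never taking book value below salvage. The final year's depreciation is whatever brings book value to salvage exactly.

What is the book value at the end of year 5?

$69,080

Depreciable base = $210,810 − $26,800 = $184,010.
Year 1: DB = ⌊$210,810 × 200%/10⌋ = $42,162; SL = ⌊$184,010/10⌋ = $18,401 → take DB $42,162. Book value $168,648.
Year 2: DB = ⌊$168,648 × 200%/10⌋ = $33,729; SL = ⌊$141,848/9⌋ = $15,760 → take DB $33,729. Book value $134,919.
Year 3: DB = ⌊$134,919 × 200%/10⌋ = $26,983; SL = ⌊$108,119/8⌋ = $13,514 → take DB $26,983. Book value $107,936.
Year 4: DB = ⌊$107,936 × 200%/10⌋ = $21,587; SL = ⌊$81,136/7⌋ = $11,590 → take DB $21,587. Book value $86,349.
Year 5: DB = ⌊$86,349 × 200%/10⌋ = $17,269; SL = ⌊$59,549/6⌋ = $9,924 → take DB $17,269. Book value $69,080.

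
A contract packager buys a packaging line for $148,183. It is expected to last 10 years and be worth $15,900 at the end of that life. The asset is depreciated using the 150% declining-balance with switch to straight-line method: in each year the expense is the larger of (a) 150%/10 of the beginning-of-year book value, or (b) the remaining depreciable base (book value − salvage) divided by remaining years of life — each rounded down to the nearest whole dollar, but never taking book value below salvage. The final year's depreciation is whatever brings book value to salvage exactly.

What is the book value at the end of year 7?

Depreciable base = $148,183 − $15,900 = $132,283.
Year 1: DB = ⌊$148,183 × 150%/10⌋ = $22,227; SL = ⌊$132,283/10⌋ = $13,228 → take DB $22,227. Book value $125,956.
Year 2: DB = ⌊$125,956 × 150%/10⌋ = $18,893; SL = ⌊$110,056/9⌋ = $12,228 → take DB $18,893. Book value $107,063.
Year 3: DB = ⌊$107,063 × 150%/10⌋ = $16,059; SL = ⌊$91,163/8⌋ = $11,395 → take DB $16,059. Book value $91,004.
Year 4: DB = ⌊$91,004 × 150%/10⌋ = $13,650; SL = ⌊$75,104/7⌋ = $10,729 → take DB $13,650. Book value $77,354.
Year 5: DB = ⌊$77,354 × 150%/10⌋ = $11,603; SL = ⌊$61,454/6⌋ = $10,242 → take DB $11,603. Book value $65,751.
Year 6: DB = ⌊$65,751 × 150%/10⌋ = $9,862; SL = ⌊$49,851/5⌋ = $9,970 → take SL $9,970. Book value $55,781.
Year 7: DB = ⌊$55,781 × 150%/10⌋ = $8,367; SL = ⌊$39,881/4⌋ = $9,970 → take SL $9,970. Book value $45,811.

$45,811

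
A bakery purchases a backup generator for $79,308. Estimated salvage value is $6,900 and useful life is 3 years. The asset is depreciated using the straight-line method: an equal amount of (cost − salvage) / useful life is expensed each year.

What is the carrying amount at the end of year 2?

Depreciable base = $79,308 − $6,900 = $72,408.
Annual expense = $72,408 / 3 = $24,136.
End of year 1: book value $55,172.
End of year 2: book value $31,036.

$31,036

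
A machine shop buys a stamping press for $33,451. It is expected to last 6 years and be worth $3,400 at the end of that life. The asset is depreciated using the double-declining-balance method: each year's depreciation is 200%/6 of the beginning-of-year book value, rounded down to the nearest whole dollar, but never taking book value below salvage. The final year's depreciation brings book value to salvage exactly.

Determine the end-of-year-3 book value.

Depreciable base = $33,451 − $3,400 = $30,051.
Year 1: ⌊$33,451 × 200%/6⌋ = $11,150. Book value $22,301.
Year 2: ⌊$22,301 × 200%/6⌋ = $7,433. Book value $14,868.
Year 3: ⌊$14,868 × 200%/6⌋ = $4,956. Book value $9,912.

$9,912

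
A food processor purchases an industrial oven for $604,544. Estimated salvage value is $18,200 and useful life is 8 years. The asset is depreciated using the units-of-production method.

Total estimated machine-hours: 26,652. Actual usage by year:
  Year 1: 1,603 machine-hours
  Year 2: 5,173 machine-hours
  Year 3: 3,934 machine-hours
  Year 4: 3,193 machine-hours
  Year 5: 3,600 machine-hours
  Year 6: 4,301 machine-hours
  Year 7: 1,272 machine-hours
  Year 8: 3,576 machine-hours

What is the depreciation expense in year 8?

Depreciable base = $604,544 − $18,200 = $586,344.
Rate = $586,344 / 26,652 machine-hours = $22 per machine-hour.
Year 1: 1,603 × $22 = $35,266. Book value $569,278.
Year 2: 5,173 × $22 = $113,806. Book value $455,472.
Year 3: 3,934 × $22 = $86,548. Book value $368,924.
Year 4: 3,193 × $22 = $70,246. Book value $298,678.
Year 5: 3,600 × $22 = $79,200. Book value $219,478.
Year 6: 4,301 × $22 = $94,622. Book value $124,856.
Year 7: 1,272 × $22 = $27,984. Book value $96,872.
Year 8: 3,576 × $22 = $78,672. Book value $18,200.

$78,672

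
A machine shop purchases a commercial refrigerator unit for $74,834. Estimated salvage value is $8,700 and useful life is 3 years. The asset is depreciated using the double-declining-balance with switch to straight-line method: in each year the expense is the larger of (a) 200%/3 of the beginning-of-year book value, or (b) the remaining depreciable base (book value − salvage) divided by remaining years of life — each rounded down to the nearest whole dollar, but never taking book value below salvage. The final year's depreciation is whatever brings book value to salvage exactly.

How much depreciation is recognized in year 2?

$16,245

Depreciable base = $74,834 − $8,700 = $66,134.
Year 1: DB = ⌊$74,834 × 200%/3⌋ = $49,889; SL = ⌊$66,134/3⌋ = $22,044 → take DB $49,889. Book value $24,945.
Year 2: DB = ⌊$24,945 × 200%/3⌋ = $16,630; SL = ⌊$16,245/2⌋ = $8,122 → take DB $16,630, capped at $16,245. Book value $8,700.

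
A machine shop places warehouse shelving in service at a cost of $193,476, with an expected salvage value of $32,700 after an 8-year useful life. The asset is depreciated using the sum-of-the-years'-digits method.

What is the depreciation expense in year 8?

Depreciable base = $193,476 − $32,700 = $160,776.
Sum of the years' digits = 8+7+6+5+4+3+2+1 = 36.
Year 1: $160,776 × 8/36 = $35,728. Book value $157,748.
Year 2: $160,776 × 7/36 = $31,262. Book value $126,486.
Year 3: $160,776 × 6/36 = $26,796. Book value $99,690.
Year 4: $160,776 × 5/36 = $22,330. Book value $77,360.
Year 5: $160,776 × 4/36 = $17,864. Book value $59,496.
Year 6: $160,776 × 3/36 = $13,398. Book value $46,098.
Year 7: $160,776 × 2/36 = $8,932. Book value $37,166.
Year 8: $160,776 × 1/36 = $4,466. Book value $32,700.

$4,466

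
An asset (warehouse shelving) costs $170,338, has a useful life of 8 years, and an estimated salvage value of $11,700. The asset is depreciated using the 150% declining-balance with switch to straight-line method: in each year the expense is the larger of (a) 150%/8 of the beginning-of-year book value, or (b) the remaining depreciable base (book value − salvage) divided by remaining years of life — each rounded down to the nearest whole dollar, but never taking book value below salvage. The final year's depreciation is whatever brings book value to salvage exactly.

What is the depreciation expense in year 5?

$15,633

Depreciable base = $170,338 − $11,700 = $158,638.
Year 1: DB = ⌊$170,338 × 150%/8⌋ = $31,938; SL = ⌊$158,638/8⌋ = $19,829 → take DB $31,938. Book value $138,400.
Year 2: DB = ⌊$138,400 × 150%/8⌋ = $25,950; SL = ⌊$126,700/7⌋ = $18,100 → take DB $25,950. Book value $112,450.
Year 3: DB = ⌊$112,450 × 150%/8⌋ = $21,084; SL = ⌊$100,750/6⌋ = $16,791 → take DB $21,084. Book value $91,366.
Year 4: DB = ⌊$91,366 × 150%/8⌋ = $17,131; SL = ⌊$79,666/5⌋ = $15,933 → take DB $17,131. Book value $74,235.
Year 5: DB = ⌊$74,235 × 150%/8⌋ = $13,919; SL = ⌊$62,535/4⌋ = $15,633 → take SL $15,633. Book value $58,602.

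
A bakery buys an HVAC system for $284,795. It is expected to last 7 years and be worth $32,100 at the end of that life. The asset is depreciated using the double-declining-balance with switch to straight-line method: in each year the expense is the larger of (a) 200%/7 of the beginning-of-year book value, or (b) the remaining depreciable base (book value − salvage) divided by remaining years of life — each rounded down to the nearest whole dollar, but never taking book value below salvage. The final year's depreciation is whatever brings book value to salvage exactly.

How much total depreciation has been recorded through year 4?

Depreciable base = $284,795 − $32,100 = $252,695.
Year 1: DB = ⌊$284,795 × 200%/7⌋ = $81,370; SL = ⌊$252,695/7⌋ = $36,099 → take DB $81,370. Book value $203,425.
Year 2: DB = ⌊$203,425 × 200%/7⌋ = $58,121; SL = ⌊$171,325/6⌋ = $28,554 → take DB $58,121. Book value $145,304.
Year 3: DB = ⌊$145,304 × 200%/7⌋ = $41,515; SL = ⌊$113,204/5⌋ = $22,640 → take DB $41,515. Book value $103,789.
Year 4: DB = ⌊$103,789 × 200%/7⌋ = $29,654; SL = ⌊$71,689/4⌋ = $17,922 → take DB $29,654. Book value $74,135.
Accumulated through year 4 = $284,795 − $74,135 = $210,660.

$210,660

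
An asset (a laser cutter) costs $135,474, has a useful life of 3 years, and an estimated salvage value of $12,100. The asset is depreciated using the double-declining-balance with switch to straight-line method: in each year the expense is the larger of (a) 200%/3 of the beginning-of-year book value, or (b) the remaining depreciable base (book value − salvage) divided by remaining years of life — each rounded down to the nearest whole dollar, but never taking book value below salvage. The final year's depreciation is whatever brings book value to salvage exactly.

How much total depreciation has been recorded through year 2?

Depreciable base = $135,474 − $12,100 = $123,374.
Year 1: DB = ⌊$135,474 × 200%/3⌋ = $90,316; SL = ⌊$123,374/3⌋ = $41,124 → take DB $90,316. Book value $45,158.
Year 2: DB = ⌊$45,158 × 200%/3⌋ = $30,105; SL = ⌊$33,058/2⌋ = $16,529 → take DB $30,105. Book value $15,053.
Accumulated through year 2 = $135,474 − $15,053 = $120,421.

$120,421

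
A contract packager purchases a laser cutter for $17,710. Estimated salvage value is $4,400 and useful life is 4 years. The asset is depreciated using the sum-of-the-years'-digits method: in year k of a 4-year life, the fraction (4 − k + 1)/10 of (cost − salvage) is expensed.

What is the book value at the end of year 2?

$8,393

Depreciable base = $17,710 − $4,400 = $13,310.
Sum of the years' digits = 4+3+2+1 = 10.
Year 1: $13,310 × 4/10 = $5,324. Book value $12,386.
Year 2: $13,310 × 3/10 = $3,993. Book value $8,393.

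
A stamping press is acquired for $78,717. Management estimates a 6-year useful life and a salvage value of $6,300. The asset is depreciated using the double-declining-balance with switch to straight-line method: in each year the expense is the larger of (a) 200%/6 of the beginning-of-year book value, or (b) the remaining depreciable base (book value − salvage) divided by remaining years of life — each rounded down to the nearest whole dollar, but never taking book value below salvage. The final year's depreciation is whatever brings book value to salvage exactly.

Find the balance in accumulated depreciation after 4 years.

$63,167

Depreciable base = $78,717 − $6,300 = $72,417.
Year 1: DB = ⌊$78,717 × 200%/6⌋ = $26,239; SL = ⌊$72,417/6⌋ = $12,069 → take DB $26,239. Book value $52,478.
Year 2: DB = ⌊$52,478 × 200%/6⌋ = $17,492; SL = ⌊$46,178/5⌋ = $9,235 → take DB $17,492. Book value $34,986.
Year 3: DB = ⌊$34,986 × 200%/6⌋ = $11,662; SL = ⌊$28,686/4⌋ = $7,171 → take DB $11,662. Book value $23,324.
Year 4: DB = ⌊$23,324 × 200%/6⌋ = $7,774; SL = ⌊$17,024/3⌋ = $5,674 → take DB $7,774. Book value $15,550.
Accumulated through year 4 = $78,717 − $15,550 = $63,167.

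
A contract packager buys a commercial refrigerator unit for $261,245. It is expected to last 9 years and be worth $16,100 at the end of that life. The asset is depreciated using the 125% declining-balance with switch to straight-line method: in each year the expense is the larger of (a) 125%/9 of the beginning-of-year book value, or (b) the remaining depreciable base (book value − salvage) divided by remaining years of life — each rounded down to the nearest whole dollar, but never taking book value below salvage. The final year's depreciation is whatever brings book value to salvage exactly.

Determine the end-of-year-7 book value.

$66,338

Depreciable base = $261,245 − $16,100 = $245,145.
Year 1: DB = ⌊$261,245 × 125%/9⌋ = $36,284; SL = ⌊$245,145/9⌋ = $27,238 → take DB $36,284. Book value $224,961.
Year 2: DB = ⌊$224,961 × 125%/9⌋ = $31,244; SL = ⌊$208,861/8⌋ = $26,107 → take DB $31,244. Book value $193,717.
Year 3: DB = ⌊$193,717 × 125%/9⌋ = $26,905; SL = ⌊$177,617/7⌋ = $25,373 → take DB $26,905. Book value $166,812.
Year 4: DB = ⌊$166,812 × 125%/9⌋ = $23,168; SL = ⌊$150,712/6⌋ = $25,118 → take SL $25,118. Book value $141,694.
Year 5: DB = ⌊$141,694 × 125%/9⌋ = $19,679; SL = ⌊$125,594/5⌋ = $25,118 → take SL $25,118. Book value $116,576.
Year 6: DB = ⌊$116,576 × 125%/9⌋ = $16,191; SL = ⌊$100,476/4⌋ = $25,119 → take SL $25,119. Book value $91,457.
Year 7: DB = ⌊$91,457 × 125%/9⌋ = $12,702; SL = ⌊$75,357/3⌋ = $25,119 → take SL $25,119. Book value $66,338.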